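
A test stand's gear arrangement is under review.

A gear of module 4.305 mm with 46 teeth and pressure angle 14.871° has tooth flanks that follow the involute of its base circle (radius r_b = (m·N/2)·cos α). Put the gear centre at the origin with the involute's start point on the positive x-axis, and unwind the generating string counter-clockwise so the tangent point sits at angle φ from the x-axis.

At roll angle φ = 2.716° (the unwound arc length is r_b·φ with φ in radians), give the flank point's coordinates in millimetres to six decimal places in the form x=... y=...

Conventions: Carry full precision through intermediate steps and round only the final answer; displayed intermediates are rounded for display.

x=95.806061 y=0.003397

recognized (one wheel, involute flank): single-mesh tooth geometry, m = 4.305, N = 46
pitch radius r_p = m·N/2 = 4.305·46/2 = 99.015000
base radius r_b = r_p·cos α = 99.015000·cos 14.871° = 95.698602
roll angle φ = 2.716° = 0.04740314 rad
x = r_b·(cos φ + φ·sin φ) = 95.806061
y = r_b·(sin φ − φ·cos φ) = 0.003397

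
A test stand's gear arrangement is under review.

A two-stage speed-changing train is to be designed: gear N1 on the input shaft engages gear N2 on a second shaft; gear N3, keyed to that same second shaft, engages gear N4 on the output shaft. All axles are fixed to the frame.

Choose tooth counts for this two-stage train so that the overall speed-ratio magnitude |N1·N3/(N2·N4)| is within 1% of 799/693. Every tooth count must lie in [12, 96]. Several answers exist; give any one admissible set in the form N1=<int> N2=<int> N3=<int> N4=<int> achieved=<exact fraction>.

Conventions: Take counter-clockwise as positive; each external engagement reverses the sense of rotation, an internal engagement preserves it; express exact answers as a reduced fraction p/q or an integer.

N1=17 N2=21 N3=47 N4=33 achieved=799/693

topology: fixed-axis compound train — 2 stages, target 799/693
target = 799/693 in lowest terms: an exact hit needs N1·N3 = k·799 and N2·N4 = k·693 for one integer k, every count in [12, 96]; additionally prefer no 1:1 stage (N1 ≠ N2, N3 ≠ N4)
k = 1: N1·N3 = 799 = 17·47, N2·N4 = 693 = 21·33
achieved = 17·47/(21·33) = 799/693; |achieved − target| = 0 ≤ 799/69300 ✓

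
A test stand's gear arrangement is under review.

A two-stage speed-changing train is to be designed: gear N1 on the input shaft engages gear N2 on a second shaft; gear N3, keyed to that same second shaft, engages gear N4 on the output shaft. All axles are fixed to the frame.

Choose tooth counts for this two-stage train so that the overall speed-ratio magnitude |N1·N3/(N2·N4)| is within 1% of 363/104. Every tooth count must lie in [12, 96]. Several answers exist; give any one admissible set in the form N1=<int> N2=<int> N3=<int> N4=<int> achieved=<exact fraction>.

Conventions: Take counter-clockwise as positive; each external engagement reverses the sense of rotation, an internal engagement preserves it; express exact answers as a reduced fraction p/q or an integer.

N1=22 N2=13 N3=33 N4=16 achieved=363/104

topology: fixed-axis compound train — 2 stages, target 363/104
target = 363/104 in lowest terms: an exact hit needs N1·N3 = k·363 and N2·N4 = k·104 for one integer k, every count in [12, 96]; additionally prefer no 1:1 stage (N1 ≠ N2, N3 ≠ N4)
k = 1: no 1:1-free in-range split of k·363 and k·104 into factor pairs; take k = 2
k = 2: N1·N3 = 726 = 22·33, N2·N4 = 208 = 13·16
achieved = 22·33/(13·16) = 363/104; |achieved − target| = 0 ≤ 363/10400 ✓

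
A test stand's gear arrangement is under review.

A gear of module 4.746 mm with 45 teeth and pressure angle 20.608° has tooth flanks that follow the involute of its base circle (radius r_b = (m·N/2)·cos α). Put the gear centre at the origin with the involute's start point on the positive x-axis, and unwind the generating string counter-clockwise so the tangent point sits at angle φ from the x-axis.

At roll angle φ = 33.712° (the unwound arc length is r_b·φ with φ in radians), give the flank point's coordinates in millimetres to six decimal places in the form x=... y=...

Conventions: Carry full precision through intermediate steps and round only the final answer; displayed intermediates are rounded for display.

x=115.784524 y=6.554583

topology: single-mesh involute geometry — m = 4.746, N = 45
pitch radius r_p = m·N/2 = 4.746·45/2 = 106.785000
base radius r_b = r_p·cos α = 106.785000·cos 20.608° = 99.951871
roll angle φ = 33.712° = 0.58838540 rad
x = r_b·(cos φ + φ·sin φ) = 115.784524
y = r_b·(sin φ − φ·cos φ) = 6.554583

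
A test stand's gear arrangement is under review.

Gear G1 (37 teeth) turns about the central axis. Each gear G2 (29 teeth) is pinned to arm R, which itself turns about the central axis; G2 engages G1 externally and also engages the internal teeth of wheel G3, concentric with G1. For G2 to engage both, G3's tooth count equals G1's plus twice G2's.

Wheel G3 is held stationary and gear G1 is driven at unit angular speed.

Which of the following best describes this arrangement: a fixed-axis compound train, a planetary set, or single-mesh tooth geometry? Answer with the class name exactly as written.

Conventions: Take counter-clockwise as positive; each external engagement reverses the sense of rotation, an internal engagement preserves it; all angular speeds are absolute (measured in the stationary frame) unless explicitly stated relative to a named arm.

planetary set

topology: planetary set — G1 37T / G2 29T / G3 95T, arm = carrier (Willis)
classification: planetary set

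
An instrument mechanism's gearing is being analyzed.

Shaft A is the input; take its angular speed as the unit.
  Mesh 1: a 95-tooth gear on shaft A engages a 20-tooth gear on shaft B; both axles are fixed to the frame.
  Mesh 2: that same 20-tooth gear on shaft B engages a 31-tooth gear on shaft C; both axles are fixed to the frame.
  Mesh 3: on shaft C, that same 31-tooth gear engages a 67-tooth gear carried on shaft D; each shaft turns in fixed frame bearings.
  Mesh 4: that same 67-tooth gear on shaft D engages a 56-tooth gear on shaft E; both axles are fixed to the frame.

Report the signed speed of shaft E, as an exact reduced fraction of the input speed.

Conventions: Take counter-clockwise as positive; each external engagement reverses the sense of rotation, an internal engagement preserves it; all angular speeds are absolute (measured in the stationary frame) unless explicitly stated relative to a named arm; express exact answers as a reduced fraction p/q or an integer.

95/56

4-mesh fixed-axis compound train (all bearings frame-fixed)
mesh 1 [95T→20T]: |ω|/ω_in = 1×95/20 = 19/4, sense flips to −
mesh 2 [20T→31T]: |ω|/ω_in = (19/4)×20/31 = 95/31, sense flips to +
mesh 3 [31T→67T]: |ω|/ω_in = (95/31)×31/67 = 95/67, sense flips to −
mesh 4 [67T→56T]: |ω|/ω_in = (95/67)×67/56 = 95/56, sense flips to +
signed output speed (× input speed) = 95/56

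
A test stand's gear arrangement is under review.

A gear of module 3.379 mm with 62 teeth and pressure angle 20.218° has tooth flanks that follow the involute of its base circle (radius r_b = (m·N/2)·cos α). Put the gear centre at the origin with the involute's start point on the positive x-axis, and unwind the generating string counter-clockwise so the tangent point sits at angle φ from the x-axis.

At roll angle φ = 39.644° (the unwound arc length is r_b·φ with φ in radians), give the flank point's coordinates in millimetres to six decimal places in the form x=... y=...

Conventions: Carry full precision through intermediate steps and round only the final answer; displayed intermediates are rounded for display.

x=119.082047 y=10.342793

single-mesh involute tooth geometry (62T wheel at module 3.379)
pitch radius r_p = m·N/2 = 3.379·62/2 = 104.749000
base radius r_b = r_p·cos α = 104.749000·cos 20.218° = 98.294838
roll angle φ = 39.644° = 0.69191833 rad
x = r_b·(cos φ + φ·sin φ) = 119.082047
y = r_b·(sin φ − φ·cos φ) = 10.342793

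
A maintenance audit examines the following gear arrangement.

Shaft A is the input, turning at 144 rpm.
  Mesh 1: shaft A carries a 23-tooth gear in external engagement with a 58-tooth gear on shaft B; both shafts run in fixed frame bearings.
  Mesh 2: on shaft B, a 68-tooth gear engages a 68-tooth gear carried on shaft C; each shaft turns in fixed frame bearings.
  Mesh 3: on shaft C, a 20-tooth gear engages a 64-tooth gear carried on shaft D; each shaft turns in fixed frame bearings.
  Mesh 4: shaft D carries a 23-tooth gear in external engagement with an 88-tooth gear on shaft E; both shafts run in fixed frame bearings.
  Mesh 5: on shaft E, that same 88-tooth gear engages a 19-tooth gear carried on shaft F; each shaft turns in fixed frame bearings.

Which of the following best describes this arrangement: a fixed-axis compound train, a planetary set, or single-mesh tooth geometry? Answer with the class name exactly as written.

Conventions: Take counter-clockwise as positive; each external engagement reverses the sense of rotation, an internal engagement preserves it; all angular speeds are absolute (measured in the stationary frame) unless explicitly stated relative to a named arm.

fixed-axis compound train

topology: fixed-axis compound train — 5 meshes, A→F
classification: fixed-axis compound train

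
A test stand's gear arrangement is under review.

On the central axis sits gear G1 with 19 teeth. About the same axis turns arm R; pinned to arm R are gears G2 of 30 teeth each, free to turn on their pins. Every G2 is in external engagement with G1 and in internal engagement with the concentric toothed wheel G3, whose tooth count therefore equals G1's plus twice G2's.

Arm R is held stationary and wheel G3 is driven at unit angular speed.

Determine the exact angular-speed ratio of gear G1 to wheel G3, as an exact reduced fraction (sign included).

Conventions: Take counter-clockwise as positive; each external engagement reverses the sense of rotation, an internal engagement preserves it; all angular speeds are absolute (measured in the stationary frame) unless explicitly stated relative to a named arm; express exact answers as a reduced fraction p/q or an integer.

class = planetary set [G3 = 19+2·30 = 79; Willis about the carrier]
ring teeth: 19 + 2·30 = 79
19(ω_sun−ω_arm) = −79(ω_ring−ω_arm),  ω_arm = 0, ω_ring = 1
ω_sun = 0 − (79/19)(1−0) = -79/19
ω_out/ω_in = -79/19

-79/19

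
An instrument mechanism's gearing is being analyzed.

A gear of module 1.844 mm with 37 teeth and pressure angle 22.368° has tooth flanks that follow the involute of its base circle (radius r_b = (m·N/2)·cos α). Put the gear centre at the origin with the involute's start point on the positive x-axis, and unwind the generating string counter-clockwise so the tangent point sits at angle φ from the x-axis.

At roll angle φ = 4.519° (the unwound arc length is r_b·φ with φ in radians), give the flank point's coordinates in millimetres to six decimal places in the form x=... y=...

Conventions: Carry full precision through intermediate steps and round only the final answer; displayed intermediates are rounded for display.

x=31.645189 y=0.005156

recognized (one wheel, involute flank): single-mesh tooth geometry, m = 1.844, N = 37
pitch radius r_p = m·N/2 = 1.844·37/2 = 34.114000
base radius r_b = r_p·cos α = 34.114000·cos 22.368° = 31.547219
roll angle φ = 4.519° = 0.07887143 rad
x = r_b·(cos φ + φ·sin φ) = 31.645189
y = r_b·(sin φ − φ·cos φ) = 0.005156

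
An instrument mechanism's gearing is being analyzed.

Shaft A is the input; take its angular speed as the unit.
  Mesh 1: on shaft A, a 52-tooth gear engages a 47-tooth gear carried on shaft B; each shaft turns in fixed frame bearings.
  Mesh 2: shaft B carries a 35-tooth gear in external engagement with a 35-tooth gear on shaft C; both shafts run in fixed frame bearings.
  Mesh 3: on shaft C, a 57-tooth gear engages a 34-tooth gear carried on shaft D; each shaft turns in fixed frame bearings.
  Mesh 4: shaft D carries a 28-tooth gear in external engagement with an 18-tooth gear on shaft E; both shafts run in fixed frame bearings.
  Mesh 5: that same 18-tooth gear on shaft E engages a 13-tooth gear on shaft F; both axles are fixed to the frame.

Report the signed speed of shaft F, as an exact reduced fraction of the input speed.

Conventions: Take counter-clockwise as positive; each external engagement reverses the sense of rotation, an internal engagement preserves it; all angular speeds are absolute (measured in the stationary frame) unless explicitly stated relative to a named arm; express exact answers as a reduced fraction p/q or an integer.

-3192/799

5-mesh fixed-axis compound train (all bearings frame-fixed)
mesh 1 [52T→47T]: |ω|/ω_in = 1×52/47 = 52/47, sense flips to −
mesh 2 [35T→35T]: |ω|/ω_in = (52/47)×35/35 = 52/47, sense flips to +
mesh 3 [57T→34T]: |ω|/ω_in = (52/47)×57/34 = 1482/799, sense flips to −
mesh 4 [28T→18T]: |ω|/ω_in = (1482/799)×28/18 = 6916/2397, sense flips to +
mesh 5 [18T→13T]: |ω|/ω_in = (6916/2397)×18/13 = 3192/799, sense flips to −
signed output speed (× input speed) = -3192/799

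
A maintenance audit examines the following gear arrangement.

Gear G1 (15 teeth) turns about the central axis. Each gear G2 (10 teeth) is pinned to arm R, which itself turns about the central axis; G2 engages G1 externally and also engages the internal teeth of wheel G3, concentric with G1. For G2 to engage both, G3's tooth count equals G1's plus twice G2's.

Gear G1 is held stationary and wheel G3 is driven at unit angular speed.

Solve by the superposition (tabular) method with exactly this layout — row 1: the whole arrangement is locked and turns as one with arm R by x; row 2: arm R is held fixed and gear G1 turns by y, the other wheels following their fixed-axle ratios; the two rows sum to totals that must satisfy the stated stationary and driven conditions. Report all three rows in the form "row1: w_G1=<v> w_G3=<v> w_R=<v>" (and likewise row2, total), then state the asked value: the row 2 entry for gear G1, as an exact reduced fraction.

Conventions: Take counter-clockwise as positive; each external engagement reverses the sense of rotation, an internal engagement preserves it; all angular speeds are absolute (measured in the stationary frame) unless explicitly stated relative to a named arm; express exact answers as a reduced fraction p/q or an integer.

class = planetary set [G3 = 15+2·10 = 35; Willis about the carrier]
superposition row 1 [locked train]: every member turns x
row 2: sun turns y, ring = −(15/35)·y, arm 0
boundary: total ω_sun = x + y = 0 and total ω_ring = x − (15/35)·y = 1  ⇒  y = -7/10, x = 7/10
row 2 ring = −(15/35)·(-7/10) = 3/10
totals (row 1 + row 2): sun 7/10 + (-7/10) = 0, ring 7/10 + 3/10 = 1, arm 7/10 + 0 = 7/10
asked cell (row2, sun) = -7/10

row1: w_G1=7/10 w_G3=7/10 w_R=7/10
row2: w_G1=-7/10 w_G3=3/10 w_R=0
total: w_G1=0 w_G3=1 w_R=7/10
asked value: -7/10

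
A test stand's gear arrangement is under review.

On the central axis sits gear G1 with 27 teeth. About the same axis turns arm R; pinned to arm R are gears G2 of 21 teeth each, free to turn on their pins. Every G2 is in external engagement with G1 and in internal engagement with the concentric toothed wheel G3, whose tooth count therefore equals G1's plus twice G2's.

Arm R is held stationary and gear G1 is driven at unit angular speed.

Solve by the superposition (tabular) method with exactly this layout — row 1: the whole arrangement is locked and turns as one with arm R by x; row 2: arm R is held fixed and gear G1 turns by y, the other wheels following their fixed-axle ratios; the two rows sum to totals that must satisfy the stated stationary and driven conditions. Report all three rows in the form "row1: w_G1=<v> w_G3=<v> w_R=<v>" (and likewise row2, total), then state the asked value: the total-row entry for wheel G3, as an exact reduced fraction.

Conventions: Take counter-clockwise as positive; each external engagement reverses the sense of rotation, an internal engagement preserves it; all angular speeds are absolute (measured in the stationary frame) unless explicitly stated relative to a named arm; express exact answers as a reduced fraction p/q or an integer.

topology: planetary set — G1 27T / G2 21T / G3 69T, arm = carrier (Willis)
row 1 — lock + rotate with arm: ω_sun = ω_ring = ω_arm = x
row 2 (arm held, sun turns y): ω_ring = −(27/69)·y, ω_arm = 0
boundary: total ω_arm = x = 0 and total ω_sun = x + y = 1  ⇒  y = 1, x = 0
row 2 ring = −(27/69)·1 = -9/23
totals (row 1 + row 2): sun 0 + 1 = 1, ring 0 + (-9/23) = -9/23, arm 0 + 0 = 0
asked cell (total, ring) = -9/23

row1: w_G1=0 w_G3=0 w_R=0
row2: w_G1=1 w_G3=-9/23 w_R=0
total: w_G1=1 w_G3=-9/23 w_R=0
asked value: -9/23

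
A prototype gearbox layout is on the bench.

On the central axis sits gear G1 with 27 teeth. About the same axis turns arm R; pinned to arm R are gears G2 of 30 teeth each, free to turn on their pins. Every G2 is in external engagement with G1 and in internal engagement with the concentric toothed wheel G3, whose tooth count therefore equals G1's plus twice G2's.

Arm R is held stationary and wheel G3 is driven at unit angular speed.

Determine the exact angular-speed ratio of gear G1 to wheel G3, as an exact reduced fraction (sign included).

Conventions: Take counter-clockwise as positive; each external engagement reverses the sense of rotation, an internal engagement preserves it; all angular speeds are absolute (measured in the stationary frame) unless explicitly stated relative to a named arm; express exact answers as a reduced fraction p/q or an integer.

-29/9

planetary set (27T centre, 30T on arm, 87T internal) — Willis relation
ring teeth: 27 + 2·30 = 87
27(ω_sun−ω_arm) = −87(ω_ring−ω_arm),  ω_arm = 0, ω_ring = 1
ω_sun = 0 − (87/27)(1−0) = -29/9
ω_out/ω_in = -29/9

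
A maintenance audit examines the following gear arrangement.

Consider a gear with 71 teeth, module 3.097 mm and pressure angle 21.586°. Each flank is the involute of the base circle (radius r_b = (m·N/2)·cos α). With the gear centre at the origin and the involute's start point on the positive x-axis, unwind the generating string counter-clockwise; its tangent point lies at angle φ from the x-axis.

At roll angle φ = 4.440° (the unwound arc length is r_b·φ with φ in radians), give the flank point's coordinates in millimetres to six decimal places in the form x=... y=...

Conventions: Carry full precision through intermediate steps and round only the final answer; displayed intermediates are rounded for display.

x=102.539266 y=0.015849

recognized (one wheel, involute flank): single-mesh tooth geometry, m = 3.097, N = 71
pitch radius r_p = m·N/2 = 3.097·71/2 = 109.943500
base radius r_b = r_p·cos α = 109.943500·cos 21.586° = 102.232767
roll angle φ = 4.440° = 0.07749262 rad
x = r_b·(cos φ + φ·sin φ) = 102.539266
y = r_b·(sin φ − φ·cos φ) = 0.015849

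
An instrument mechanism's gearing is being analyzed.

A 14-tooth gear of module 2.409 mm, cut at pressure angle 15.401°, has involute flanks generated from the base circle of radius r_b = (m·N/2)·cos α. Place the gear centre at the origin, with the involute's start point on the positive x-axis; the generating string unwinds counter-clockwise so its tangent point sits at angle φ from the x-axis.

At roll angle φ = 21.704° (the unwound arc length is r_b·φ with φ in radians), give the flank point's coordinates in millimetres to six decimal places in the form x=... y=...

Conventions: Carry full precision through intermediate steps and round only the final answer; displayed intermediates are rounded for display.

x=17.382377 y=0.290361

class = single-mesh tooth geometry [base-circle involute, m = 2.409, 14T]
pitch radius r_p = m·N/2 = 2.409·14/2 = 16.863000
base radius r_b = r_p·cos α = 16.863000·cos 15.401° = 16.257463
roll angle φ = 21.704° = 0.37880626 rad
x = r_b·(cos φ + φ·sin φ) = 17.382377
y = r_b·(sin φ − φ·cos φ) = 0.290361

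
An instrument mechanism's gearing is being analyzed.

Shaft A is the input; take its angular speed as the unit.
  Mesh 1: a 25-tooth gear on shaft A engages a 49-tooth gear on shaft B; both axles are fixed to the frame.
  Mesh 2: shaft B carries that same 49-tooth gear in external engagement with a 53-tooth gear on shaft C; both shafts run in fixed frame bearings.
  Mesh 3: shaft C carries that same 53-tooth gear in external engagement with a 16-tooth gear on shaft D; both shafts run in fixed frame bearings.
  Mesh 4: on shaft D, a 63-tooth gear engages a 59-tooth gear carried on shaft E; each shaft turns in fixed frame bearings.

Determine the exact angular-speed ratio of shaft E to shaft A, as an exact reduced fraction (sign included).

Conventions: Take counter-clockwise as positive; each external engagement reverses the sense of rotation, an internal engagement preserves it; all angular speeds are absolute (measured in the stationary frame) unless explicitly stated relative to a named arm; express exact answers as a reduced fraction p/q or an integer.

1575/944

class = fixed-axis compound train [4 meshes; 4 ratios multiply, 4 sense flips]
mesh 1 [25T→49T]: running ratio 25/49, sense −
mesh 2 [49T→53T]: running ratio 25/53, sense +
mesh 3 [53T→16T]: running ratio 25/16, sense −
mesh 4 [63T→59T]: running ratio 1575/944, sense +
ω_out/ω_in = 1575/944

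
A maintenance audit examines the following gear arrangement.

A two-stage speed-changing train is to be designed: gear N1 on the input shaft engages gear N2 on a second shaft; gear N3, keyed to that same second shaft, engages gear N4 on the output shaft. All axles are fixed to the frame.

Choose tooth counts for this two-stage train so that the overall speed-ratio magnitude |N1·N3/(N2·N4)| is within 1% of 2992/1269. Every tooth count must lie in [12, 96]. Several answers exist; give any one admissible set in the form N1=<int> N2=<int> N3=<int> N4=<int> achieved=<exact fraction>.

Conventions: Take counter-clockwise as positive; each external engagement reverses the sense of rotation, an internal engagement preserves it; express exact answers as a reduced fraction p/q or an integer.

N1=34 N2=27 N3=88 N4=47 achieved=2992/1269

2-stage fixed-axis compound train for ratio 2992/1269
target = 2992/1269 in lowest terms: an exact hit needs N1·N3 = k·2992 and N2·N4 = k·1269 for one integer k, every count in [12, 96]; additionally prefer no 1:1 stage (N1 ≠ N2, N3 ≠ N4)
k = 1: N1·N3 = 2992 = 34·88, N2·N4 = 1269 = 27·47
achieved = 34·88/(27·47) = 2992/1269; |achieved − target| = 0 ≤ 748/31725 ✓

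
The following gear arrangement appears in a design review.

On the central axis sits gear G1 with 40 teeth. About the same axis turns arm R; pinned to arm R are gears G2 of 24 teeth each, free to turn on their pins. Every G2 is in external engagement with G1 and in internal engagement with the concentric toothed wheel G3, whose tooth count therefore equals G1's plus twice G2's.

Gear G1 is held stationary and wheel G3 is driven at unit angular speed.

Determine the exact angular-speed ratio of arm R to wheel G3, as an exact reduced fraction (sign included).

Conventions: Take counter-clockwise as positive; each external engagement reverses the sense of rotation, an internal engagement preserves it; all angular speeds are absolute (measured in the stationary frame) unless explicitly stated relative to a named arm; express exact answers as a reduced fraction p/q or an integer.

11/16

planetary set (40T centre, 24T on arm, 88T internal) — Willis relation
ring teeth: 40 + 2·24 = 88
40(ω_sun−ω_arm) = −88(ω_ring−ω_arm),  ω_sun = 0, ω_ring = 1
40(0−ω_arm) = −88(1−ω_arm)  ⇒  128·ω_arm = 88  ⇒  ω_arm = 11/16
ω_out/ω_in = 11/16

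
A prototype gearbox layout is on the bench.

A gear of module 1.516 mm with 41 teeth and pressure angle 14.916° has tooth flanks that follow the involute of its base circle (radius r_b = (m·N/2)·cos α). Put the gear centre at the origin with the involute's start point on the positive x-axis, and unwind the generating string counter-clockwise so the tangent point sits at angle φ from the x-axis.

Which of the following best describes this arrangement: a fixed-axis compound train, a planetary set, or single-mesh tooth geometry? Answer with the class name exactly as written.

single-mesh tooth geometry

single-mesh involute tooth geometry (41T wheel at module 1.516)
classification: single-mesh tooth geometry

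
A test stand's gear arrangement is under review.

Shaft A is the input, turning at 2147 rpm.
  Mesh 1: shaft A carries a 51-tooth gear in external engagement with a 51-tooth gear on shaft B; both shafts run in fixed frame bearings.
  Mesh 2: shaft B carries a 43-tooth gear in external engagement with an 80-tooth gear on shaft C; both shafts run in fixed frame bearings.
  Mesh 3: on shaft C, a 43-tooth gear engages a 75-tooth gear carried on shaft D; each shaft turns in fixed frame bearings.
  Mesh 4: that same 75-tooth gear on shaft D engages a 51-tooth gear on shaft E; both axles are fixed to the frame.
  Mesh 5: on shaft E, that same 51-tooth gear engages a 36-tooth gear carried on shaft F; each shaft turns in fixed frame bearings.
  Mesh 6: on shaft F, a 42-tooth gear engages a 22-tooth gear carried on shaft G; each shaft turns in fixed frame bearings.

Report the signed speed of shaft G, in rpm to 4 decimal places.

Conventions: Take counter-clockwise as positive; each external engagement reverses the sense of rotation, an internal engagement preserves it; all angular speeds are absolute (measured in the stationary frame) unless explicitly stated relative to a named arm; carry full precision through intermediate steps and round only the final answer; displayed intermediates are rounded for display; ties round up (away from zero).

+2631.4982 rpm

class = fixed-axis compound train [6 meshes; 6 ratios multiply, 6 sense flips]
mesh 1 [51T→51T]: ω = 2147.0000×51/51 = 2147.0000 rpm, sense flips to −
mesh 2 [43T→80T]: ω = 2147.0000×43/80 = 1154.0125 rpm, sense flips to +
mesh 3 [43T→75T]: ω = 1154.0125×43/75 = 661.6338 rpm, sense flips to −
mesh 4 [75T→51T]: ω = 661.6338×75/51 = 972.9909 rpm, sense flips to +
mesh 5 [51T→36T]: ω = 972.9909×51/36 = 1378.4038 rpm, sense flips to −
mesh 6 [42T→22T]: ω = 1378.4038×42/22 = 2631.4982 rpm, sense flips to +
signed output speed = +2631.4982 rpm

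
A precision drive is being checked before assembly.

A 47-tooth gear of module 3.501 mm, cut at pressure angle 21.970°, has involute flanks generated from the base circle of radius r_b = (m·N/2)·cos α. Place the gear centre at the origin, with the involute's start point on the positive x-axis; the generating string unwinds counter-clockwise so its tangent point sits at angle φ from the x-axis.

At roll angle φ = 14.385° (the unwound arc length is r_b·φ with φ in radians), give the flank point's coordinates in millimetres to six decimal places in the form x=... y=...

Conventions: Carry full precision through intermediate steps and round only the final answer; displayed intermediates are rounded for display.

recognized (one wheel, involute flank): single-mesh tooth geometry, m = 3.501, N = 47
pitch radius r_p = m·N/2 = 3.501·47/2 = 82.273500
base radius r_b = r_p·cos α = 82.273500·cos 21.970° = 76.298788
roll angle φ = 14.385° = 0.25106561 rad
x = r_b·(cos φ + φ·sin φ) = 78.665732
y = r_b·(sin φ − φ·cos φ) = 0.399961

x=78.665732 y=0.399961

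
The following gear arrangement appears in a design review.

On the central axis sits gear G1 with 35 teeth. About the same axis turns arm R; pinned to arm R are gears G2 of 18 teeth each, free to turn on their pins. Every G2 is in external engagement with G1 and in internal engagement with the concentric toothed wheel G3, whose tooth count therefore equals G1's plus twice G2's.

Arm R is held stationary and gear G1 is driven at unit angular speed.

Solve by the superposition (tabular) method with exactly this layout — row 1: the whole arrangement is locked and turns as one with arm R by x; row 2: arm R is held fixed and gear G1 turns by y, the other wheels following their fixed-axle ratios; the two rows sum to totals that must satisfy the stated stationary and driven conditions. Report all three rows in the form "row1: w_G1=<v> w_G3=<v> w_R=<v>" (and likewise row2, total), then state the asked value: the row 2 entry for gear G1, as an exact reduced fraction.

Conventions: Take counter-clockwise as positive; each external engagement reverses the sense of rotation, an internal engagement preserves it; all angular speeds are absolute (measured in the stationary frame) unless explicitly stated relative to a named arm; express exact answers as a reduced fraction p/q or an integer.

planetary set (35T centre, 18T on arm, 71T internal) — Willis relation
superposition row 1 [locked train]: every member turns x
row 2 (arm held, sun turns y): ω_ring = −(35/71)·y, ω_arm = 0
boundary: total ω_arm = x = 0 and total ω_sun = x + y = 1  ⇒  y = 1, x = 0
row 2 ring = −(35/71)·1 = -35/71
totals (row 1 + row 2): sun 0 + 1 = 1, ring 0 + (-35/71) = -35/71, arm 0 + 0 = 0
asked cell (row2, sun) = 1

row1: w_G1=0 w_G3=0 w_R=0
row2: w_G1=1 w_G3=-35/71 w_R=0
total: w_G1=1 w_G3=-35/71 w_R=0
asked value: 1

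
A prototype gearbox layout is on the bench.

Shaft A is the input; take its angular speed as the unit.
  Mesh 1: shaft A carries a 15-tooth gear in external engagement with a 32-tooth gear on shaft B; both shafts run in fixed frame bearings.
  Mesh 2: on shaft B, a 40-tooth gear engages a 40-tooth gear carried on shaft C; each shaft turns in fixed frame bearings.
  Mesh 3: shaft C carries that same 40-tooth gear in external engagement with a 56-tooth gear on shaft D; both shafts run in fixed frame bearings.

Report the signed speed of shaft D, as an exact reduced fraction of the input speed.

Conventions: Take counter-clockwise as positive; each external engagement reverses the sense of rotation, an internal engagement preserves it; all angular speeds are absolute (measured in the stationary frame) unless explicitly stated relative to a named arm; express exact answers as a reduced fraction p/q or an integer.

3-mesh fixed-axis compound train (all bearings frame-fixed)
mesh 1 [15T→32T]: |ω|/ω_in = 1×15/32 = 15/32, sense flips to −
mesh 2 [40T→40T]: |ω|/ω_in = (15/32)×40/40 = 15/32, sense flips to +
mesh 3 [40T→56T]: |ω|/ω_in = (15/32)×40/56 = 75/224, sense flips to −
signed output speed (× input speed) = -75/224

-75/224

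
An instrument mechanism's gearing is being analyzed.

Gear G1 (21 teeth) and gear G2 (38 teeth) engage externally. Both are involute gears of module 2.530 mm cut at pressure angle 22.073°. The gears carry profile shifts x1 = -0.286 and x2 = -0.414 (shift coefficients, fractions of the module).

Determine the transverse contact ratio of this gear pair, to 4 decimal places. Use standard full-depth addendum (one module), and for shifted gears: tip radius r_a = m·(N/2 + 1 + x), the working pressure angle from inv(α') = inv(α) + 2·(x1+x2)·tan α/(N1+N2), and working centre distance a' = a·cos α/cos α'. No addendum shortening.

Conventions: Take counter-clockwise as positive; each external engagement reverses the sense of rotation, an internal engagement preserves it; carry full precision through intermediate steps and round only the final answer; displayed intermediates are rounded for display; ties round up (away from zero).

class = single-mesh tooth geometry [involute pair 21T × 38T, m = 2.530]
base radii: r_b1 = 24.617940, r_b2 = 44.546749
tip radii: r_a1 = 28.371420, r_a2 = 49.552580
inv(α') = inv(22.073°) + 2·(-0.286-0.414)·tan α/(21+38) = 0.01064028  ⇒  α' = 17.93454°
a' = a·cos α / cos α' = 74.6350·cos 22.073°/cos 17.93454° = 72.697119
action lengths: √(r_a1²−r_b1²) = 14.102996, √(r_a2²−r_b2²) = 21.703579
base pitch p_b = π·m·cos α = 7.365670
CR = (14.102996 + 21.703579 − 72.697119·sin 17.93454°)/7.365670 = 1.822093
contact ratio ≈ 1.8221

1.8221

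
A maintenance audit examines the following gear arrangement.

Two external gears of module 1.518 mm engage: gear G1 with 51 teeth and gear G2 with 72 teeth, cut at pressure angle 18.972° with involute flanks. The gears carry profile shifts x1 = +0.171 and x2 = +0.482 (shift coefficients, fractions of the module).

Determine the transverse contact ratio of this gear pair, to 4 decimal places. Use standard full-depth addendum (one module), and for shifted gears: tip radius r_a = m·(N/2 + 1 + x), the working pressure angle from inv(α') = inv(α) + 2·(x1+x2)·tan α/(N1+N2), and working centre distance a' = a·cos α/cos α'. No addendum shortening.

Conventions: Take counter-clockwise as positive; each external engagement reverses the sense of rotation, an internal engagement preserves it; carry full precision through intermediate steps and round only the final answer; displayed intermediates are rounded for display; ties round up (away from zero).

1.7597

class = single-mesh tooth geometry [involute pair 51T × 72T, m = 1.518]
base radii: r_b1 = 36.606233, r_b2 = 51.679388
tip radii: r_a1 = 40.486578, r_a2 = 56.897676
inv(α') = inv(18.972°) + 2·(+0.171+0.482)·tan α/(51+72) = 0.01630744  ⇒  α' = 20.58781°
a' = a·cos α / cos α' = 93.3570·cos 18.972°/cos 20.58781° = 94.308708
action lengths: √(r_a1²−r_b1²) = 17.295858, √(r_a2²−r_b2²) = 23.803076
base pitch p_b = π·m·cos α = 4.509877
CR = (17.295858 + 23.803076 − 94.308708·sin 20.58781°)/4.509877 = 1.759688
contact ratio ≈ 1.7597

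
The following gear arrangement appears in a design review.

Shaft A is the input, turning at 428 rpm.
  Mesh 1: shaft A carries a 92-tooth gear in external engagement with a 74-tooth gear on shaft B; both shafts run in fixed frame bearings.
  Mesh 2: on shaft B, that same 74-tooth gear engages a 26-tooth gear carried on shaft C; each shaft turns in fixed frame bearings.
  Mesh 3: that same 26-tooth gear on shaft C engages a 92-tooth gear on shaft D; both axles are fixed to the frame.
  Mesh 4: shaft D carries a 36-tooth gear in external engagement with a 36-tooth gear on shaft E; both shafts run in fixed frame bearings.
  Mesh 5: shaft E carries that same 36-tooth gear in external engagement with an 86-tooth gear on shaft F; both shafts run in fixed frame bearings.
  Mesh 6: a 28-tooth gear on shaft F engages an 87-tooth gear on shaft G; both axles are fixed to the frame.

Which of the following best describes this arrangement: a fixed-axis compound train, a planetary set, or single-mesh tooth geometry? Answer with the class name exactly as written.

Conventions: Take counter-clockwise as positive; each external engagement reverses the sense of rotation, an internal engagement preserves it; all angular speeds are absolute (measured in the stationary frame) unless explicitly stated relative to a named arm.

fixed-axis compound train

6-mesh fixed-axis compound train (all bearings frame-fixed)
classification: fixed-axis compound train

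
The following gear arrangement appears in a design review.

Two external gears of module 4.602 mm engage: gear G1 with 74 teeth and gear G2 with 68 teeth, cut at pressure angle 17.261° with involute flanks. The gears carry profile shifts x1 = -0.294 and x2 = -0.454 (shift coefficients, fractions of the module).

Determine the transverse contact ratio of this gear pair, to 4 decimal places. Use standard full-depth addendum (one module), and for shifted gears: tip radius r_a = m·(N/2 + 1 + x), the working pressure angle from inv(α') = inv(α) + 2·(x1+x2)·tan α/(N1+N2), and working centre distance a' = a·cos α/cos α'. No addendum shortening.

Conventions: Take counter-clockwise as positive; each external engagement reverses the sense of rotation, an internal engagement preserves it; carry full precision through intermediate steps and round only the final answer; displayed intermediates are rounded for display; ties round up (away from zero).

2.2532

topology: single-mesh involute geometry — m = 4.602, 74T/68T pair
base radii: r_b1 = 162.605369, r_b2 = 149.421150
tip radii: r_a1 = 173.523012, r_a2 = 158.980692
inv(α') = inv(17.261°) + 2·(-0.294-0.454)·tan α/(74+68) = 0.00618399  ⇒  α' = 15.02723°
a' = a·cos α / cos α' = 326.7420·cos 17.261°/cos 15.02723° = 323.074802
action lengths: √(r_a1²−r_b1²) = 60.578294, √(r_a2²−r_b2²) = 54.297149
base pitch p_b = π·m·cos α = 13.806482
CR = (60.578294 + 54.297149 − 323.074802·sin 15.02723°)/13.806482 = 2.253233
contact ratio ≈ 2.2532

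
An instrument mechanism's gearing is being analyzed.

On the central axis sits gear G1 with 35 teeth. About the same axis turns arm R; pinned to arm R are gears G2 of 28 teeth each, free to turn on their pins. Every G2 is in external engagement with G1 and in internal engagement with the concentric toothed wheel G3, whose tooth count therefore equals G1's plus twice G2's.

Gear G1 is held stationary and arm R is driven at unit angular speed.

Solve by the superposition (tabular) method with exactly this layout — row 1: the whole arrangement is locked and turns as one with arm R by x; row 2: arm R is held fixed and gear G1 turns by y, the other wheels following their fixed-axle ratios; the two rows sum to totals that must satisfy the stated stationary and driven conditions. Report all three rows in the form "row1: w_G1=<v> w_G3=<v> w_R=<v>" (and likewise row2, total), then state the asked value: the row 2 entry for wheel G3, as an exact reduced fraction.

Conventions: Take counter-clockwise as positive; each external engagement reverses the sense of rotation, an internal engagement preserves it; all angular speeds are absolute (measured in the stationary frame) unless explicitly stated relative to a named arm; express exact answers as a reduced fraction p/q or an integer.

row1: w_G1=1 w_G3=1 w_R=1
row2: w_G1=-1 w_G3=5/13 w_R=0
total: w_G1=0 w_G3=18/13 w_R=1
asked value: 5/13

recognized (axles ride arm R): planetary set, 35/28/91 teeth
row 1: whole set turns with the arm by x
row 2 — arm fixed, fixed-axis ratios: sun y, ring −(35/91)·y, arm 0
boundary: total ω_sun = x + y = 0 and total ω_arm = x = 1  ⇒  y = -1, x = 1
row 2 ring = −(35/91)·(-1) = 5/13
totals (row 1 + row 2): sun 1 + (-1) = 0, ring 1 + 5/13 = 18/13, arm 1 + 0 = 1
asked cell (row2, ring) = 5/13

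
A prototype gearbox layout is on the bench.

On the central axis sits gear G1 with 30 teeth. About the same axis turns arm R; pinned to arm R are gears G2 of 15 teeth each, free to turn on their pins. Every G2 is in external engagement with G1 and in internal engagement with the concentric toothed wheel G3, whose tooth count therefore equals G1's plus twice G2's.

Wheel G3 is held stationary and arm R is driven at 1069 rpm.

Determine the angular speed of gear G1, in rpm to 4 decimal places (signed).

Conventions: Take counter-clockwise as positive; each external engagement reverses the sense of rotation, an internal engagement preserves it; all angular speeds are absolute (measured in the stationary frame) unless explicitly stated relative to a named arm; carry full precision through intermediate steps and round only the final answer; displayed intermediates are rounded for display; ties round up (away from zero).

+3207.0000 rpm

recognized (axles ride arm R): planetary set, 30/15/60 teeth
normalise by the input: solve with ω_arm = 1, then scale by 1069 rpm
ring teeth: 30 + 2·15 = 60
30(ω_sun−ω_arm) = −60(ω_ring−ω_arm),  ω_ring = 0, ω_arm = 1
ω_sun = 1 − (60/30)(0−1) = 3
scale: ω_sun = 3 × 1069 rpm = +3207.0000 rpm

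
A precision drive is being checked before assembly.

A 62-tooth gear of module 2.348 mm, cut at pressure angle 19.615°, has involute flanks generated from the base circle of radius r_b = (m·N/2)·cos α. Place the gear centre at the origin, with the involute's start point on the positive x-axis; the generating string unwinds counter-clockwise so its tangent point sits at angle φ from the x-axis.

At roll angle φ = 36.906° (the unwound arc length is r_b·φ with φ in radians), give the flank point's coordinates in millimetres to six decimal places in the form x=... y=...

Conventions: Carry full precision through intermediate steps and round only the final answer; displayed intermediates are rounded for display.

x=81.346151 y=5.858295

class = single-mesh tooth geometry [base-circle involute, m = 2.348, 62T]
pitch radius r_p = m·N/2 = 2.348·62/2 = 72.788000
base radius r_b = r_p·cos α = 72.788000·cos 19.615° = 68.564083
roll angle φ = 36.906° = 0.64413121 rad
x = r_b·(cos φ + φ·sin φ) = 81.346151
y = r_b·(sin φ − φ·cos φ) = 5.858295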